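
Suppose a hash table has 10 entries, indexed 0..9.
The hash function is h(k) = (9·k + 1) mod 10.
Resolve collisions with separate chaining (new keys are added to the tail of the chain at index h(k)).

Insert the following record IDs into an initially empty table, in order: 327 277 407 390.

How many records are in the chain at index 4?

Insert 327: h=4, bucket 4 empty -> new chain.
Insert 277: h=4, bucket 4 nonempty -> append to chain.
Insert 407: h=4, bucket 4 nonempty -> append to chain.
Insert 390: h=1, bucket 1 empty -> new chain.
Final buckets:
0: -
1: 390
2: -
3: -
4: 327 -> 277 -> 407
5: -
6: -
7: -
8: -
9: -

3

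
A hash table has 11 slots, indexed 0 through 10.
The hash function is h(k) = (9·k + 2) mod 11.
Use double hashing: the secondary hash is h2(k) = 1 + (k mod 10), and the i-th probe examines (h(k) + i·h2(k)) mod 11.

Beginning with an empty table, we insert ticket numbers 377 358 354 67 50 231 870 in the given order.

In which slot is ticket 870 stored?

3

Insert 377: h=7, slot 7 empty → index 7.
Insert 358: h=1, slot 1 empty → index 1.
Insert 354: h=9, slot 9 empty → index 9.
Insert 67: h=0, slot 0 empty → index 0.
Insert 50: h=1, h2=1, slot 1 occupied → index 2.
Insert 231: h=2, h2=2, slot 2 occupied → index 4.
Insert 870: h=0, h2=1, slots 0,1,2 occupied → index 3.
Table: [67, 358, 50, 870, 231, ∅, ∅, 377, ∅, 354, ∅]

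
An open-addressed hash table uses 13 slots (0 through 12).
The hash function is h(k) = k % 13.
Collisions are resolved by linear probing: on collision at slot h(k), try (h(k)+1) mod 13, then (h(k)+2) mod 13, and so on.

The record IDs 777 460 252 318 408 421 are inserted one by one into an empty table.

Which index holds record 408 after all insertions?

8

777 hashes to 10; slot 10 is free -> place at 10.
460 hashes to 5; slot 5 is free -> place at 5.
252 hashes to 5; 5 taken -> place at 6.
318 hashes to 6; 6 taken -> place at 7.
408 hashes to 5; 5,6,7 taken -> place at 8.
421 hashes to 5; 5,6,7,8 taken -> place at 9.
Table: [-, -, -, -, -, 460, 252, 318, 408, 421, 777, -, -]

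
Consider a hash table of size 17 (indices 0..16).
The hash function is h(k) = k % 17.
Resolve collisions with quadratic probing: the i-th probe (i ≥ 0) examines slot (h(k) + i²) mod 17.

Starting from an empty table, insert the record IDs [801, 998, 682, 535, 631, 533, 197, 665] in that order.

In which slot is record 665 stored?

Insert 801: h=2, slot 2 empty → index 2.
Insert 998: h=12, slot 12 empty → index 12.
Insert 682: h=2, slot 2 occupied → index 3.
Insert 535: h=8, slot 8 empty → index 8.
Insert 631: h=2, slots 2,3 occupied → index 6.
Insert 533: h=6, slot 6 occupied → index 7.
Insert 197: h=10, slot 10 empty → index 10.
Insert 665: h=2, slots 2,3,6 occupied → index 11.
Table: [_, _, 801, 682, _, _, 631, 533, 535, _, 197, 665, 998, _, _, _, _]

11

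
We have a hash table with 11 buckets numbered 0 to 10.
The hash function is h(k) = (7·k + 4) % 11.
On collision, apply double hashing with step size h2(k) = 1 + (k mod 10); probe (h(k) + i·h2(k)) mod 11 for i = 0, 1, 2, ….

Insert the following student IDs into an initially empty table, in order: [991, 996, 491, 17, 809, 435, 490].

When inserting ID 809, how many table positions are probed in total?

2

991: h=0 → slot 0
996: h=2 → slot 2
491: h=9 → slot 9
17: h=2, h2=8, probe 2,10 → slot 10
809: h=2, h2=10, probe 2,1 → slot 1
435: h=2, h2=6, probe 2,8 → slot 8
490: h=2, h2=1, probe 2,3 → slot 3
Table: [991, 809, 996, 490, —, —, —, —, 435, 491, 17]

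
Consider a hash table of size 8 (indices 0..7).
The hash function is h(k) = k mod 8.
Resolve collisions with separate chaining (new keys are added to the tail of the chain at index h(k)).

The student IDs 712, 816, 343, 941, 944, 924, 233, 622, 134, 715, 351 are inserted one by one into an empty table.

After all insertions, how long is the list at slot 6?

712 → bucket 0
816 → bucket 0 (collision)
343 → bucket 7
941 → bucket 5
944 → bucket 0 (collision)
924 → bucket 4
233 → bucket 1
622 → bucket 6
134 → bucket 6 (collision)
715 → bucket 3
351 → bucket 7 (collision)
Final buckets:
0: 712 -> 816 -> 944
1: 233
2: .
3: 715
4: 924
5: 941
6: 622 -> 134
7: 343 -> 351

2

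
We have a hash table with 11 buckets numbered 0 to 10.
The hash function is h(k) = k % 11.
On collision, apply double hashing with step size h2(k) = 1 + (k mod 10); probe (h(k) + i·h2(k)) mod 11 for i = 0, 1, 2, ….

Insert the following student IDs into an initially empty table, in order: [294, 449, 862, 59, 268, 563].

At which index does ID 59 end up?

3

294: h=8 → slot 8
449: h=9 → slot 9
862: h=4 → slot 4
59: h=4, h2=10, probe 4,3 → slot 3
268: h=4, h2=9, probe 4,2 → slot 2
563: h=2, h2=4, probe 2,6 → slot 6
Table: [_, _, 268, 59, 862, _, 563, _, 294, 449, _]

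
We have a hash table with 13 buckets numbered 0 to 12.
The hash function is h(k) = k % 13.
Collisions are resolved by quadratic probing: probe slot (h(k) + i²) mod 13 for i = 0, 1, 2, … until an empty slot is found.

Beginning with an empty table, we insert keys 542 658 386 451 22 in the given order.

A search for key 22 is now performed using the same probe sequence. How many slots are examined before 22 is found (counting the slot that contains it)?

542: h=9 => slot 9
658: h=8 => slot 8
386: h=9, probe 9,10 => slot 10
451: h=9, probe 9,10,0 => slot 0
22: h=9, probe 9,10,0,5 => slot 5
Table: [451, ∅, ∅, ∅, ∅, 22, ∅, ∅, 658, 542, 386, ∅, ∅]
Lookup 22: h=9, probe 9,10,0,5 → found at 5.

4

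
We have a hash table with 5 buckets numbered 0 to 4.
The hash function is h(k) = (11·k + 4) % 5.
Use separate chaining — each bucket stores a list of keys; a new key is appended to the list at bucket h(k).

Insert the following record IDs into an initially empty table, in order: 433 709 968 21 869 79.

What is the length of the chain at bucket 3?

433 -> bucket 2
709 -> bucket 3
968 -> bucket 2 (collision)
21 -> bucket 0
869 -> bucket 3 (collision)
79 -> bucket 3 (collision)
Final buckets:
0: 21
1: ∅
2: 433 -> 968
3: 709 -> 869 -> 79
4: ∅

3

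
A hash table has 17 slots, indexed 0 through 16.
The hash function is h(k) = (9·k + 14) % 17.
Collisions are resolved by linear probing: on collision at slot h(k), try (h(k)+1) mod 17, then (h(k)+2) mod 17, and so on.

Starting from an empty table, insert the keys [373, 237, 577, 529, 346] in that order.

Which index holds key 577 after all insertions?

7

373 hashes to 5; slot 5 is free → place at 5.
237 hashes to 5; 5 taken → place at 6.
577 hashes to 5; 5,6 taken → place at 7.
529 hashes to 15; slot 15 is free → place at 15.
346 hashes to 0; slot 0 is free → place at 0.
Table: [346, ., ., ., ., 373, 237, 577, ., ., ., ., ., ., ., 529, .]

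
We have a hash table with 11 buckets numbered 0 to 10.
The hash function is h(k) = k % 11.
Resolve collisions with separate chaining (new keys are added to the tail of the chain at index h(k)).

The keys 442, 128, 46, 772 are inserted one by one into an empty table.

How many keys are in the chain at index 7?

1

442 -> bucket 2
128 -> bucket 7
46 -> bucket 2 (collision)
772 -> bucket 2 (collision)
Final buckets:
0: _
1: _
2: 442 -> 46 -> 772
3: _
4: _
5: _
6: _
7: 128
8: _
9: _
10: _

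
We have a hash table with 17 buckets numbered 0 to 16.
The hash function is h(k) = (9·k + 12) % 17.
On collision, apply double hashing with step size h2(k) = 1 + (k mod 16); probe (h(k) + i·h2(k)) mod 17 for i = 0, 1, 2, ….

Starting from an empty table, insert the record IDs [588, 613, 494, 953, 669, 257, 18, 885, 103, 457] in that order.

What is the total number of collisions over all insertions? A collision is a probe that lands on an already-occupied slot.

5

588: h=0 -> slot 0
613: h=4 -> slot 4
494: h=4, h2=15, probe 4,2 -> slot 2
953: h=4, h2=10, probe 4,14 -> slot 14
669: h=15 -> slot 15
257: h=13 -> slot 13
18: h=4, h2=3, probe 4,7 -> slot 7
885: h=4, h2=6, probe 4,10 -> slot 10
103: h=4, h2=8, probe 4,12 -> slot 12
457: h=11 -> slot 11
Table: [588, ., 494, ., 613, ., ., 18, ., ., 885, 457, 103, 257, 953, 669, .]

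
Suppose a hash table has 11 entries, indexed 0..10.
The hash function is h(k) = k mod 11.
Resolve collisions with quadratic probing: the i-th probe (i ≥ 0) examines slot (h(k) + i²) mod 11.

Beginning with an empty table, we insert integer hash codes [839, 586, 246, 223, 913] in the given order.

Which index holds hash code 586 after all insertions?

4

839: h=3 → slot 3
586: h=3, probe 3,4 → slot 4
246: h=4, probe 4,5 → slot 5
223: h=3, probe 3,4,7 → slot 7
913: h=0 → slot 0
Table: [913, _, _, 839, 586, 246, _, 223, _, _, _]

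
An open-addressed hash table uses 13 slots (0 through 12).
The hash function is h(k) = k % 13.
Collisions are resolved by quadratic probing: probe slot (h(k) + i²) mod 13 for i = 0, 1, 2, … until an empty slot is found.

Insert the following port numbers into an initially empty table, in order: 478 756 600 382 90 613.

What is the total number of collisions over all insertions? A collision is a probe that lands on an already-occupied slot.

3

478: h=10 => slot 10
756: h=2 => slot 2
600: h=2, probe 2,3 => slot 3
382: h=5 => slot 5
90: h=12 => slot 12
613: h=2, probe 2,3,6 => slot 6
Table: [-, -, 756, 600, -, 382, 613, -, -, -, 478, -, 90]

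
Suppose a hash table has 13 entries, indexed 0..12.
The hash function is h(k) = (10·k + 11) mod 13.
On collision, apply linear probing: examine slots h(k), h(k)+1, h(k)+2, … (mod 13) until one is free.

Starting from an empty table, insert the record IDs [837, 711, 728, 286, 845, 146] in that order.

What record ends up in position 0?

837 hashes to 9; slot 9 is free => place at 9.
711 hashes to 10; slot 10 is free => place at 10.
728 hashes to 11; slot 11 is free => place at 11.
286 hashes to 11; 11 taken => place at 12.
845 hashes to 11; 11,12 taken => place at 0.
146 hashes to 2; slot 2 is free => place at 2.
Table: [845, ∅, 146, ∅, ∅, ∅, ∅, ∅, ∅, 837, 711, 728, 286]

845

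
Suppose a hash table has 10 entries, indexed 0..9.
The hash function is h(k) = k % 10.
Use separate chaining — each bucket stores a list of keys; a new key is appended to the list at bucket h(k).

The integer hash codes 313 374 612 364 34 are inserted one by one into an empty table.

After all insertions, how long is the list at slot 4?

313 → bucket 3
374 → bucket 4
612 → bucket 2
364 → bucket 4 (collision)
34 → bucket 4 (collision)
Final buckets:
0: .
1: .
2: 612
3: 313
4: 374 -> 364 -> 34
5: .
6: .
7: .
8: .
9: .

3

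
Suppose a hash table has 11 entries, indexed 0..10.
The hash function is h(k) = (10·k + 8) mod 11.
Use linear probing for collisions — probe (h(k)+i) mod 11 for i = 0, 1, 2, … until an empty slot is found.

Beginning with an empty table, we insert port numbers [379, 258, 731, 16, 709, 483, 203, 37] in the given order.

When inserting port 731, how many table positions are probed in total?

3

Insert 379: h=3, slot 3 empty → index 3.
Insert 258: h=3, slot 3 occupied → index 4.
Insert 731: h=3, slots 3,4 occupied → index 5.
Insert 16: h=3, slots 3,4,5 occupied → index 6.
Insert 709: h=3, slots 3,4,5,6 occupied → index 7.
Insert 483: h=9, slot 9 empty → index 9.
Insert 203: h=3, slots 3,4,5,6,7 occupied → index 8.
Insert 37: h=4, slots 4,5,6,7,8,9 occupied → index 10.
Table: [_, _, _, 379, 258, 731, 16, 709, 203, 483, 37]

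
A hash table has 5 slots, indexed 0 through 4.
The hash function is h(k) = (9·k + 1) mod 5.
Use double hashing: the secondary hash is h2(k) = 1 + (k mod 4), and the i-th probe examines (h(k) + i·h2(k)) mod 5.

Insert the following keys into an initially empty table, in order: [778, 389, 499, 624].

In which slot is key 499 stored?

1

778 hashes to 3; slot 3 is free -> place at 3.
389 hashes to 2; slot 2 is free -> place at 2.
499 hashes to 2, h2=4; 2 taken -> place at 1.
624 hashes to 2, h2=1; 2,3 taken -> place at 4.
Table: [-, 499, 389, 778, 624]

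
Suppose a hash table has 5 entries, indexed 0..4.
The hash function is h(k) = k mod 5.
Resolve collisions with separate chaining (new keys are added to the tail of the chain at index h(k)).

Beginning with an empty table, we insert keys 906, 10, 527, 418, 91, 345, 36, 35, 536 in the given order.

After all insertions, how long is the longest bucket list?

4

906 → bucket 1
10 → bucket 0
527 → bucket 2
418 → bucket 3
91 → bucket 1 (collision)
345 → bucket 0 (collision)
36 → bucket 1 (collision)
35 → bucket 0 (collision)
536 → bucket 1 (collision)
Final buckets:
0: 10 -> 345 -> 35
1: 906 -> 91 -> 36 -> 536
2: 527
3: 418
4: —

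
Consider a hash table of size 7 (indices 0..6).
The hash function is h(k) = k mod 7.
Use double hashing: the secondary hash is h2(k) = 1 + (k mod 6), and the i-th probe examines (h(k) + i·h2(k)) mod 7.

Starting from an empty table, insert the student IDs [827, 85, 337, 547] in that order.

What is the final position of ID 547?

Insert 827: h=1, slot 1 empty => index 1.
Insert 85: h=1, h2=2, slot 1 occupied => index 3.
Insert 337: h=1, h2=2, slots 1,3 occupied => index 5.
Insert 547: h=1, h2=2, slots 1,3,5 occupied => index 0.
Table: [547, 827, -, 85, -, 337, -]

0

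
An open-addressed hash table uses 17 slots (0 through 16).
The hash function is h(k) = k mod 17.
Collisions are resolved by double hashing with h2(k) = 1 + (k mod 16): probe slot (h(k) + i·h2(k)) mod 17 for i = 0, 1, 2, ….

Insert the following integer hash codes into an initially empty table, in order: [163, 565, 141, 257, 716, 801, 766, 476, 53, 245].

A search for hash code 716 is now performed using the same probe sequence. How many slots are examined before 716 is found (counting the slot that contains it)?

2

163 hashes to 10; slot 10 is free => place at 10.
565 hashes to 4; slot 4 is free => place at 4.
141 hashes to 5; slot 5 is free => place at 5.
257 hashes to 2; slot 2 is free => place at 2.
716 hashes to 2, h2=13; 2 taken => place at 15.
801 hashes to 2, h2=2; 2,4 taken => place at 6.
766 hashes to 1; slot 1 is free => place at 1.
476 hashes to 0; slot 0 is free => place at 0.
53 hashes to 2, h2=6; 2 taken => place at 8.
245 hashes to 7; slot 7 is free => place at 7.
Table: [476, 766, 257, -, 565, 141, 801, 245, 53, -, 163, -, -, -, -, 716, -]
Lookup 716: h=2, h2=13, probe 2,15 → found at 15.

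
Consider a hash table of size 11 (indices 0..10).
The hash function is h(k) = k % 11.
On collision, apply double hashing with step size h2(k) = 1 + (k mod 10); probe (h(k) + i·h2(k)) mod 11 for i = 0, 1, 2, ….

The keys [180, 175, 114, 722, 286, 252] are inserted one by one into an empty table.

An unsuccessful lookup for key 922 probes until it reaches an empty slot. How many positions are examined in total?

180: h=4 -> slot 4
175: h=10 -> slot 10
114: h=4, h2=5, probe 4,9 -> slot 9
722: h=7 -> slot 7
286: h=0 -> slot 0
252: h=10, h2=3, probe 10,2 -> slot 2
Table: [286, —, 252, —, 180, —, —, 722, —, 114, 175]
Lookup 922: h=9, h2=3, probe 9,1 → slot 1 empty, not found.

2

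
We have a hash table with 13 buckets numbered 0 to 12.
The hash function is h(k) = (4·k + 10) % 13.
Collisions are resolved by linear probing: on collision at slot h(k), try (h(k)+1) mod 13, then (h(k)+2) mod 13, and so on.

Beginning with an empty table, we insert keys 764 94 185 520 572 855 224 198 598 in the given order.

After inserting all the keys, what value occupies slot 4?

764: h=11 → slot 11
94: h=9 → slot 9
185: h=9, probe 9,10 → slot 10
520: h=10, probe 10,11,12 → slot 12
572: h=10, probe 10,11,12,0 → slot 0
855: h=11, probe 11,12,0,1 → slot 1
224: h=9, probe 9,10,11,12,0,1,2 → slot 2
198: h=9, probe 9,10,11,12,0,1,2,3 → slot 3
598: h=10, probe 10,11,12,0,1,2,3,4 → slot 4
Table: [572, 855, 224, 198, 598, ∅, ∅, ∅, ∅, 94, 185, 764, 520]

598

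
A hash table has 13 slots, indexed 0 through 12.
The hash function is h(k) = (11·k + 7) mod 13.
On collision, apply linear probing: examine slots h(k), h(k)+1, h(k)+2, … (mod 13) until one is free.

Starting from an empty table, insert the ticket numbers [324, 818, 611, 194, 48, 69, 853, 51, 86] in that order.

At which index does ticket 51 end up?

324 hashes to 9; slot 9 is free => place at 9.
818 hashes to 9; 9 taken => place at 10.
611 hashes to 7; slot 7 is free => place at 7.
194 hashes to 9; 9,10 taken => place at 11.
48 hashes to 2; slot 2 is free => place at 2.
69 hashes to 12; slot 12 is free => place at 12.
853 hashes to 4; slot 4 is free => place at 4.
51 hashes to 9; 9,10,11,12 taken => place at 0.
86 hashes to 4; 4 taken => place at 5.
Table: [51, _, 48, _, 853, 86, _, 611, _, 324, 818, 194, 69]

0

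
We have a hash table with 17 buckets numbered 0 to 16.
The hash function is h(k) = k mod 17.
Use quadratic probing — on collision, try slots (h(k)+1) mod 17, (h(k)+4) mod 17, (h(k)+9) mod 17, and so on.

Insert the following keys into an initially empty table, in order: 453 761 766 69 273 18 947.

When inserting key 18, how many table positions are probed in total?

4

453: h=11 => slot 11
761: h=13 => slot 13
766: h=1 => slot 1
69: h=1, probe 1,2 => slot 2
273: h=1, probe 1,2,5 => slot 5
18: h=1, probe 1,2,5,10 => slot 10
947: h=12 => slot 12
Table: [_, 766, 69, _, _, 273, _, _, _, _, 18, 453, 947, 761, _, _, _]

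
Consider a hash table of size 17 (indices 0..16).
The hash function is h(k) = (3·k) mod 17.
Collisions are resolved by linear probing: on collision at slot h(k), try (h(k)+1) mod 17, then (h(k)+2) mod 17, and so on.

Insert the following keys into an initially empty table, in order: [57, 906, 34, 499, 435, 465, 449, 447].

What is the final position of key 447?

16

57 hashes to 1; slot 1 is free => place at 1.
906 hashes to 15; slot 15 is free => place at 15.
34 hashes to 0; slot 0 is free => place at 0.
499 hashes to 1; 1 taken => place at 2.
435 hashes to 13; slot 13 is free => place at 13.
465 hashes to 1; 1,2 taken => place at 3.
449 hashes to 4; slot 4 is free => place at 4.
447 hashes to 15; 15 taken => place at 16.
Table: [34, 57, 499, 465, 449, _, _, _, _, _, _, _, _, 435, _, 906, 447]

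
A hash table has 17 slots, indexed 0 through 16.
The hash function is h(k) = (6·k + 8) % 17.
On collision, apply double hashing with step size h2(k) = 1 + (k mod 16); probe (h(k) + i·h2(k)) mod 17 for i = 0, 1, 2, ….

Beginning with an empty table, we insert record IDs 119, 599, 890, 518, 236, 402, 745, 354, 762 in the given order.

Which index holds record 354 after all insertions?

Insert 119: h=8, slot 8 empty → index 8.
Insert 599: h=15, slot 15 empty → index 15.
Insert 890: h=10, slot 10 empty → index 10.
Insert 518: h=5, slot 5 empty → index 5.
Insert 236: h=13, slot 13 empty → index 13.
Insert 402: h=6, slot 6 empty → index 6.
Insert 745: h=7, slot 7 empty → index 7.
Insert 354: h=7, h2=3, slots 7,10,13 occupied → index 16.
Insert 762: h=7, h2=11, slot 7 occupied → index 1.
Table: [—, 762, —, —, —, 518, 402, 745, 119, —, 890, —, —, 236, —, 599, 354]

16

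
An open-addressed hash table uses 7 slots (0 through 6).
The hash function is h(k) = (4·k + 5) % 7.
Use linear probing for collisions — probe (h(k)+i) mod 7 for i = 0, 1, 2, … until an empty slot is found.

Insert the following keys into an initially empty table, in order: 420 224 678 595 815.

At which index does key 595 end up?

0

Insert 420: h=5, slot 5 empty => index 5.
Insert 224: h=5, slot 5 occupied => index 6.
Insert 678: h=1, slot 1 empty => index 1.
Insert 595: h=5, slots 5,6 occupied => index 0.
Insert 815: h=3, slot 3 empty => index 3.
Table: [595, 678, ., 815, ., 420, 224]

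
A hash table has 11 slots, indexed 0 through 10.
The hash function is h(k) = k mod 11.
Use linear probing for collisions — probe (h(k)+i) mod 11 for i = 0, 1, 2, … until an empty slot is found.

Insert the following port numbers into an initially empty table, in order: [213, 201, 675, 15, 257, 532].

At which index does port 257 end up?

213 hashes to 4; slot 4 is free -> place at 4.
201 hashes to 3; slot 3 is free -> place at 3.
675 hashes to 4; 4 taken -> place at 5.
15 hashes to 4; 4,5 taken -> place at 6.
257 hashes to 4; 4,5,6 taken -> place at 7.
532 hashes to 4; 4,5,6,7 taken -> place at 8.
Table: [∅, ∅, ∅, 201, 213, 675, 15, 257, 532, ∅, ∅]

7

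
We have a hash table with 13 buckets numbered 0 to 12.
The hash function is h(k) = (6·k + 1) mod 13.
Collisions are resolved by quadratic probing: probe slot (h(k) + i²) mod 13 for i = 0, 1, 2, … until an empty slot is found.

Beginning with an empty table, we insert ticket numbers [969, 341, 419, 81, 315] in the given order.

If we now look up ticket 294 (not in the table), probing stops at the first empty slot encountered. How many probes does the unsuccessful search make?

2

969: h=4 → slot 4
341: h=6 → slot 6
419: h=6, probe 6,7 → slot 7
81: h=6, probe 6,7,10 → slot 10
315: h=6, probe 6,7,10,2 → slot 2
Table: [., ., 315, ., 969, ., 341, 419, ., ., 81, ., .]
Lookup 294: h=10, probe 10,11 → slot 11 empty, not found.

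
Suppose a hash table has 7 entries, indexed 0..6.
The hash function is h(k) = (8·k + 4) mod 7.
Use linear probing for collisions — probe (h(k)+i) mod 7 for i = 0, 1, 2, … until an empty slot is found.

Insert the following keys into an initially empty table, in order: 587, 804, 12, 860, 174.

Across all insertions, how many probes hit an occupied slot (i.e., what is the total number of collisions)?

6

587 hashes to 3; slot 3 is free -> place at 3.
804 hashes to 3; 3 taken -> place at 4.
12 hashes to 2; slot 2 is free -> place at 2.
860 hashes to 3; 3,4 taken -> place at 5.
174 hashes to 3; 3,4,5 taken -> place at 6.
Table: [—, —, 12, 587, 804, 860, 174]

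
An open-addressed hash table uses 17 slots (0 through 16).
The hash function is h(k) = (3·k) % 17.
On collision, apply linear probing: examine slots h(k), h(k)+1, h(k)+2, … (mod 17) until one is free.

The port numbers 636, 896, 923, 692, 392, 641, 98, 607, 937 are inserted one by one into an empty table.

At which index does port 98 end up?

Insert 636: h=4, slot 4 empty => index 4.
Insert 896: h=2, slot 2 empty => index 2.
Insert 923: h=15, slot 15 empty => index 15.
Insert 692: h=2, slot 2 occupied => index 3.
Insert 392: h=3, slots 3,4 occupied => index 5.
Insert 641: h=2, slots 2,3,4,5 occupied => index 6.
Insert 98: h=5, slots 5,6 occupied => index 7.
Insert 607: h=2, slots 2,3,4,5,6,7 occupied => index 8.
Insert 937: h=6, slots 6,7,8 occupied => index 9.
Table: [—, —, 896, 692, 636, 392, 641, 98, 607, 937, —, —, —, —, —, 923, —]

7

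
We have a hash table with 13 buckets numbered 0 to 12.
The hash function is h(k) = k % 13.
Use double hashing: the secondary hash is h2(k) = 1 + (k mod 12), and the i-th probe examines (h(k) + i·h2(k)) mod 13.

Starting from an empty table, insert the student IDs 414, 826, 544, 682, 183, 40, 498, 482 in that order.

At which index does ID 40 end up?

8

414: h=11 => slot 11
826: h=7 => slot 7
544: h=11, h2=5, probe 11,3 => slot 3
682: h=6 => slot 6
183: h=1 => slot 1
40: h=1, h2=5, probe 1,6,11,3,8 => slot 8
498: h=4 => slot 4
482: h=1, h2=3, probe 1,4,7,10 => slot 10
Table: [., 183, ., 544, 498, ., 682, 826, 40, ., 482, 414, .]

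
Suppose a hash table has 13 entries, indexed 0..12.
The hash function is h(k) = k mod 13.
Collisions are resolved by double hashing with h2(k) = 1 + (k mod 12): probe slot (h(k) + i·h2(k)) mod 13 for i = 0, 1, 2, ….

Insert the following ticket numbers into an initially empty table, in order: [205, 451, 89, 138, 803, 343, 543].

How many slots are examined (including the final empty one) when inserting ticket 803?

4

205 hashes to 10; slot 10 is free → place at 10.
451 hashes to 9; slot 9 is free → place at 9.
89 hashes to 11; slot 11 is free → place at 11.
138 hashes to 8; slot 8 is free → place at 8.
803 hashes to 10, h2=12; 10,9,8 taken → place at 7.
343 hashes to 5; slot 5 is free → place at 5.
543 hashes to 10, h2=4; 10 taken → place at 1.
Table: [_, 543, _, _, _, 343, _, 803, 138, 451, 205, 89, _]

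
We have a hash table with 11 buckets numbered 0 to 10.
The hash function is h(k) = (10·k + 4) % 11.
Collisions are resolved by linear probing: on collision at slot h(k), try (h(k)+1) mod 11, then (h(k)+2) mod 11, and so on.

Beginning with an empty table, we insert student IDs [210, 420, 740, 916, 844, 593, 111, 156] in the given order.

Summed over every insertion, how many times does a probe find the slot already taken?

12

210 hashes to 3; slot 3 is free => place at 3.
420 hashes to 2; slot 2 is free => place at 2.
740 hashes to 1; slot 1 is free => place at 1.
916 hashes to 1; 1,2,3 taken => place at 4.
844 hashes to 7; slot 7 is free => place at 7.
593 hashes to 5; slot 5 is free => place at 5.
111 hashes to 3; 3,4,5 taken => place at 6.
156 hashes to 2; 2,3,4,5,6,7 taken => place at 8.
Table: [_, 740, 420, 210, 916, 593, 111, 844, 156, _, _]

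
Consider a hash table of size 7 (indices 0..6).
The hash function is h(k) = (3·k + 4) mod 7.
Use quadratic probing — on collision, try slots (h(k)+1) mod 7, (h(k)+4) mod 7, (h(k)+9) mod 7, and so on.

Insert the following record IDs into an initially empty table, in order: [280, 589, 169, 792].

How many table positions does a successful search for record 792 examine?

Insert 280: h=4, slot 4 empty => index 4.
Insert 589: h=0, slot 0 empty => index 0.
Insert 169: h=0, slot 0 occupied => index 1.
Insert 792: h=0, slots 0,1,4 occupied => index 2.
Table: [589, 169, 792, ., 280, ., .]
Lookup 792: h=0, probe 0,1,4,2 → found at 2.

4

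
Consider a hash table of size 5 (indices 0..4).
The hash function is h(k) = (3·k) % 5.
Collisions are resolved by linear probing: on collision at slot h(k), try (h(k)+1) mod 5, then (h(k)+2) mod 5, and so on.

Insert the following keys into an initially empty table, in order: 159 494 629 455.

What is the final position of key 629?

159 hashes to 2; slot 2 is free -> place at 2.
494 hashes to 2; 2 taken -> place at 3.
629 hashes to 2; 2,3 taken -> place at 4.
455 hashes to 0; slot 0 is free -> place at 0.
Table: [455, _, 159, 494, 629]

4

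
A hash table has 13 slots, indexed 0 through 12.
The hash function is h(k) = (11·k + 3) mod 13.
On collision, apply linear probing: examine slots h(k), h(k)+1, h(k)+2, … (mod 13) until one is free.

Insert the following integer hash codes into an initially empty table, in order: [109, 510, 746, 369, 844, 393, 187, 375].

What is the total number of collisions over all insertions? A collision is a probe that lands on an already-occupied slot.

12

109: h=6 -> slot 6
510: h=10 -> slot 10
746: h=6, probe 6,7 -> slot 7
369: h=6, probe 6,7,8 -> slot 8
844: h=5 -> slot 5
393: h=10, probe 10,11 -> slot 11
187: h=6, probe 6,7,8,9 -> slot 9
375: h=7, probe 7,8,9,10,11,12 -> slot 12
Table: [_, _, _, _, _, 844, 109, 746, 369, 187, 510, 393, 375]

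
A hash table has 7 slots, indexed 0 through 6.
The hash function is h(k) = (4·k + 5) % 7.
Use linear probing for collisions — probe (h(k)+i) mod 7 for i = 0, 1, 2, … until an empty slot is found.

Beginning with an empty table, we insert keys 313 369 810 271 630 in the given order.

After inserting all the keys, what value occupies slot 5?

369

313: h=4 => slot 4
369: h=4, probe 4,5 => slot 5
810: h=4, probe 4,5,6 => slot 6
271: h=4, probe 4,5,6,0 => slot 0
630: h=5, probe 5,6,0,1 => slot 1
Table: [271, 630, ∅, ∅, 313, 369, 810]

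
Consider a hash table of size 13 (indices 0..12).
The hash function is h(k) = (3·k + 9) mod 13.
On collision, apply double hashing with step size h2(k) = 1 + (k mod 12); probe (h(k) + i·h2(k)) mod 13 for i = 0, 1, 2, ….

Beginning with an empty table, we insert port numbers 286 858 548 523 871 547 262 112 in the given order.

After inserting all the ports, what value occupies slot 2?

548

Insert 286: h=9, slot 9 empty → index 9.
Insert 858: h=9, h2=7, slot 9 occupied → index 3.
Insert 548: h=2, slot 2 empty → index 2.
Insert 523: h=5, slot 5 empty → index 5.
Insert 871: h=9, h2=8, slot 9 occupied → index 4.
Insert 547: h=12, slot 12 empty → index 12.
Insert 262: h=2, h2=11, slot 2 occupied → index 0.
Insert 112: h=7, slot 7 empty → index 7.
Table: [262, ., 548, 858, 871, 523, ., 112, ., 286, ., ., 547]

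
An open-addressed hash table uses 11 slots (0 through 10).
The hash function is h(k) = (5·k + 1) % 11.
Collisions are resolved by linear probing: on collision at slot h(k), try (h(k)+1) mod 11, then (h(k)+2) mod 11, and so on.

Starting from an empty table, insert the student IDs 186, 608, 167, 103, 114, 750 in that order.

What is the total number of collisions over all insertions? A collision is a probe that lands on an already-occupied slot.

Insert 186: h=7, slot 7 empty => index 7.
Insert 608: h=5, slot 5 empty => index 5.
Insert 167: h=0, slot 0 empty => index 0.
Insert 103: h=10, slot 10 empty => index 10.
Insert 114: h=10, slots 10,0 occupied => index 1.
Insert 750: h=0, slots 0,1 occupied => index 2.
Table: [167, 114, 750, ∅, ∅, 608, ∅, 186, ∅, ∅, 103]

4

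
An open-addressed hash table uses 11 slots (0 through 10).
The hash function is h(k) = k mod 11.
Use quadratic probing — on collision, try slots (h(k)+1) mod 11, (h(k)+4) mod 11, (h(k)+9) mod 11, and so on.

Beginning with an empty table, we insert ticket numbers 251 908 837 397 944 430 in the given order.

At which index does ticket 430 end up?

5

Insert 251: h=9, slot 9 empty => index 9.
Insert 908: h=6, slot 6 empty => index 6.
Insert 837: h=1, slot 1 empty => index 1.
Insert 397: h=1, slot 1 occupied => index 2.
Insert 944: h=9, slot 9 occupied => index 10.
Insert 430: h=1, slots 1,2 occupied => index 5.
Table: [—, 837, 397, —, —, 430, 908, —, —, 251, 944]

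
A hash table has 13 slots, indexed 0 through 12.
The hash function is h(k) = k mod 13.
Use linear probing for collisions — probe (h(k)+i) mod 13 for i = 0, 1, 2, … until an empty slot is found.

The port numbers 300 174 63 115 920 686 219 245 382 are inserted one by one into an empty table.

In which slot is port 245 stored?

300: h=1 => slot 1
174: h=5 => slot 5
63: h=11 => slot 11
115: h=11, probe 11,12 => slot 12
920: h=10 => slot 10
686: h=10, probe 10,11,12,0 => slot 0
219: h=11, probe 11,12,0,1,2 => slot 2
245: h=11, probe 11,12,0,1,2,3 => slot 3
382: h=5, probe 5,6 => slot 6
Table: [686, 300, 219, 245, -, 174, 382, -, -, -, 920, 63, 115]

3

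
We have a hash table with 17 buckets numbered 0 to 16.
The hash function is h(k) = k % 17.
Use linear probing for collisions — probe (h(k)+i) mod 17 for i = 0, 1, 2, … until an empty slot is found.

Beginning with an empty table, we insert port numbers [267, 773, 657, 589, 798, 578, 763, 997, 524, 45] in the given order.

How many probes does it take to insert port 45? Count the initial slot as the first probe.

Insert 267: h=12, slot 12 empty -> index 12.
Insert 773: h=8, slot 8 empty -> index 8.
Insert 657: h=11, slot 11 empty -> index 11.
Insert 589: h=11, slots 11,12 occupied -> index 13.
Insert 798: h=16, slot 16 empty -> index 16.
Insert 578: h=0, slot 0 empty -> index 0.
Insert 763: h=15, slot 15 empty -> index 15.
Insert 997: h=11, slots 11,12,13 occupied -> index 14.
Insert 524: h=14, slots 14,15,16,0 occupied -> index 1.
Insert 45: h=11, slots 11,12,13,14,15,16,0,1 occupied -> index 2.
Table: [578, 524, 45, ., ., ., ., ., 773, ., ., 657, 267, 589, 997, 763, 798]

9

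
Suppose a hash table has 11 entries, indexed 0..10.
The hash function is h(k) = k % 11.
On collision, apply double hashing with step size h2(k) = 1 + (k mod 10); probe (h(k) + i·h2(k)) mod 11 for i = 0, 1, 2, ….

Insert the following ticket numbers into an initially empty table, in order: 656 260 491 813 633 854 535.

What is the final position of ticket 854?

1

656 hashes to 7; slot 7 is free -> place at 7.
260 hashes to 7, h2=1; 7 taken -> place at 8.
491 hashes to 7, h2=2; 7 taken -> place at 9.
813 hashes to 10; slot 10 is free -> place at 10.
633 hashes to 6; slot 6 is free -> place at 6.
854 hashes to 7, h2=5; 7 taken -> place at 1.
535 hashes to 7, h2=6; 7 taken -> place at 2.
Table: [∅, 854, 535, ∅, ∅, ∅, 633, 656, 260, 491, 813]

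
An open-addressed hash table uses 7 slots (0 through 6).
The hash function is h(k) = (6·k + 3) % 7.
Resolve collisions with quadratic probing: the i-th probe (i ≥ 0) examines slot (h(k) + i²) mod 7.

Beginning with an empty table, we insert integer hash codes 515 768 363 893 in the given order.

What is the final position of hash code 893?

515 hashes to 6; slot 6 is free → place at 6.
768 hashes to 5; slot 5 is free → place at 5.
363 hashes to 4; slot 4 is free → place at 4.
893 hashes to 6; 6 taken → place at 0.
Table: [893, _, _, _, 363, 768, 515]

0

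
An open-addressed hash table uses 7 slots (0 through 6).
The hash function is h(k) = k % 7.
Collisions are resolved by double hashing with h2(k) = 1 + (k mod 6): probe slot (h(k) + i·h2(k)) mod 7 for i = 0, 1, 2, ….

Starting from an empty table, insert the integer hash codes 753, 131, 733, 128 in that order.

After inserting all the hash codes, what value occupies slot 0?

733

753: h=4 => slot 4
131: h=5 => slot 5
733: h=5, h2=2, probe 5,0 => slot 0
128: h=2 => slot 2
Table: [733, -, 128, -, 753, 131, -]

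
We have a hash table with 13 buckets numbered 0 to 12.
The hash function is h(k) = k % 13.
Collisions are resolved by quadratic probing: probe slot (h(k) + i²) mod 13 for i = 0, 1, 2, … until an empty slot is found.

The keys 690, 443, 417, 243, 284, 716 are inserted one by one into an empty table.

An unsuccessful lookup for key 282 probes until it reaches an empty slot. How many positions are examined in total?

3

Insert 690: h=1, slot 1 empty -> index 1.
Insert 443: h=1, slot 1 occupied -> index 2.
Insert 417: h=1, slots 1,2 occupied -> index 5.
Insert 243: h=9, slot 9 empty -> index 9.
Insert 284: h=11, slot 11 empty -> index 11.
Insert 716: h=1, slots 1,2,5 occupied -> index 10.
Table: [∅, 690, 443, ∅, ∅, 417, ∅, ∅, ∅, 243, 716, 284, ∅]
Lookup 282: h=9, probe 9,10,0 → slot 0 empty, not found.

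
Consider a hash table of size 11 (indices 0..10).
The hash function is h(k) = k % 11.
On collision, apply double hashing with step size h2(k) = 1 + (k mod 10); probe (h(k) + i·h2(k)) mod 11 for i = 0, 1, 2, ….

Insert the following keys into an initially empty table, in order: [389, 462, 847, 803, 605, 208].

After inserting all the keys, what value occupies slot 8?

847

389: h=4 → slot 4
462: h=0 → slot 0
847: h=0, h2=8, probe 0,8 → slot 8
803: h=0, h2=4, probe 0,4,8,1 → slot 1
605: h=0, h2=6, probe 0,6 → slot 6
208: h=10 → slot 10
Table: [462, 803, _, _, 389, _, 605, _, 847, _, 208]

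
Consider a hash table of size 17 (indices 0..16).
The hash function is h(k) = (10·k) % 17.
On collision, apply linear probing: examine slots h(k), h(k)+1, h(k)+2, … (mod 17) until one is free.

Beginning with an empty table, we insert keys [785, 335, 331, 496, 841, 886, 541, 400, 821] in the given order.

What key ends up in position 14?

785 hashes to 13; slot 13 is free => place at 13.
335 hashes to 1; slot 1 is free => place at 1.
331 hashes to 12; slot 12 is free => place at 12.
496 hashes to 13; 13 taken => place at 14.
841 hashes to 12; 12,13,14 taken => place at 15.
886 hashes to 3; slot 3 is free => place at 3.
541 hashes to 4; slot 4 is free => place at 4.
400 hashes to 5; slot 5 is free => place at 5.
821 hashes to 16; slot 16 is free => place at 16.
Table: [-, 335, -, 886, 541, 400, -, -, -, -, -, -, 331, 785, 496, 841, 821]

496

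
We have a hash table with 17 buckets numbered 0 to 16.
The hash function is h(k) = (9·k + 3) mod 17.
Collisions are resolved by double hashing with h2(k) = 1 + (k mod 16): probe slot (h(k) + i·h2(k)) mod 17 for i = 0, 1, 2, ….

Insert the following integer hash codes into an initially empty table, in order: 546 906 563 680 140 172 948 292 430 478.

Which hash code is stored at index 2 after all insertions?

Insert 546: h=4, slot 4 empty → index 4.
Insert 906: h=14, slot 14 empty → index 14.
Insert 563: h=4, h2=4, slot 4 occupied → index 8.
Insert 680: h=3, slot 3 empty → index 3.
Insert 140: h=5, slot 5 empty → index 5.
Insert 172: h=4, h2=13, slot 4 occupied → index 0.
Insert 948: h=1, slot 1 empty → index 1.
Insert 292: h=13, slot 13 empty → index 13.
Insert 430: h=14, h2=15, slot 14 occupied → index 12.
Insert 478: h=4, h2=15, slot 4 occupied → index 2.
Table: [172, 948, 478, 680, 546, 140, -, -, 563, -, -, -, 430, 292, 906, -, -]

478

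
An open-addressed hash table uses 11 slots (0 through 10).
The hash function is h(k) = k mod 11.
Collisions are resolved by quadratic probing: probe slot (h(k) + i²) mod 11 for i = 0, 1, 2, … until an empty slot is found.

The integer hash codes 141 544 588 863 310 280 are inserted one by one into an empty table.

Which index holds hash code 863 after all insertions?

Insert 141: h=9, slot 9 empty → index 9.
Insert 544: h=5, slot 5 empty → index 5.
Insert 588: h=5, slot 5 occupied → index 6.
Insert 863: h=5, slots 5,6,9 occupied → index 3.
Insert 310: h=2, slot 2 empty → index 2.
Insert 280: h=5, slots 5,6,9,3 occupied → index 10.
Table: [—, —, 310, 863, —, 544, 588, —, —, 141, 280]

3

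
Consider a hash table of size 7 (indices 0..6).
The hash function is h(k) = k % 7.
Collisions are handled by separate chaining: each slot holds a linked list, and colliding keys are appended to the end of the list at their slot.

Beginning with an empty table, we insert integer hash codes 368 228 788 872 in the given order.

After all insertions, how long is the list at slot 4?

4

Insert 368: h=4, bucket 4 empty -> new chain.
Insert 228: h=4, bucket 4 nonempty -> append to chain.
Insert 788: h=4, bucket 4 nonempty -> append to chain.
Insert 872: h=4, bucket 4 nonempty -> append to chain.
Final buckets:
0: ∅
1: ∅
2: ∅
3: ∅
4: 368 -> 228 -> 788 -> 872
5: ∅
6: ∅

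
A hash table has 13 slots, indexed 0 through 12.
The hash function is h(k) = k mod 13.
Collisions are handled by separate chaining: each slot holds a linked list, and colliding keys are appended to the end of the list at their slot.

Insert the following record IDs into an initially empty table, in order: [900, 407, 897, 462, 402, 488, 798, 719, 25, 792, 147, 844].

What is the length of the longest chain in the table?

4

Insert 900: h=3, bucket 3 empty → new chain.
Insert 407: h=4, bucket 4 empty → new chain.
Insert 897: h=0, bucket 0 empty → new chain.
Insert 462: h=7, bucket 7 empty → new chain.
Insert 402: h=12, bucket 12 empty → new chain.
Insert 488: h=7, bucket 7 nonempty → append to chain.
Insert 798: h=5, bucket 5 empty → new chain.
Insert 719: h=4, bucket 4 nonempty → append to chain.
Insert 25: h=12, bucket 12 nonempty → append to chain.
Insert 792: h=12, bucket 12 nonempty → append to chain.
Insert 147: h=4, bucket 4 nonempty → append to chain.
Insert 844: h=12, bucket 12 nonempty → append to chain.
Final buckets:
0: 897
1: -
2: -
3: 900
4: 407 -> 719 -> 147
5: 798
6: -
7: 462 -> 488
8: -
9: -
10: -
11: -
12: 402 -> 25 -> 792 -> 844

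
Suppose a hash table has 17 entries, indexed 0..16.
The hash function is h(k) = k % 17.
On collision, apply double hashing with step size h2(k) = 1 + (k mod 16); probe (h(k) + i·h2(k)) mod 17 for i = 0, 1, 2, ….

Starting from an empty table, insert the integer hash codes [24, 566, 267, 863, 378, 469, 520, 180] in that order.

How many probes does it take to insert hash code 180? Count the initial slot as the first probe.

24: h=7 => slot 7
566: h=5 => slot 5
267: h=12 => slot 12
863: h=13 => slot 13
378: h=4 => slot 4
469: h=10 => slot 10
520: h=10, h2=9, probe 10,2 => slot 2
180: h=10, h2=5, probe 10,15 => slot 15
Table: [., ., 520, ., 378, 566, ., 24, ., ., 469, ., 267, 863, ., 180, .]

2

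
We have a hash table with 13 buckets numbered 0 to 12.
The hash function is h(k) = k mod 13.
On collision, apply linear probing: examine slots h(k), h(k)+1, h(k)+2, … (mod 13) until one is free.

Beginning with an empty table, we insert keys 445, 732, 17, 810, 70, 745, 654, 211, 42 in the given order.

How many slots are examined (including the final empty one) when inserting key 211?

Insert 445: h=3, slot 3 empty -> index 3.
Insert 732: h=4, slot 4 empty -> index 4.
Insert 17: h=4, slot 4 occupied -> index 5.
Insert 810: h=4, slots 4,5 occupied -> index 6.
Insert 70: h=5, slots 5,6 occupied -> index 7.
Insert 745: h=4, slots 4,5,6,7 occupied -> index 8.
Insert 654: h=4, slots 4,5,6,7,8 occupied -> index 9.
Insert 211: h=3, slots 3,4,5,6,7,8,9 occupied -> index 10.
Insert 42: h=3, slots 3,4,5,6,7,8,9,10 occupied -> index 11.
Table: [., ., ., 445, 732, 17, 810, 70, 745, 654, 211, 42, .]

8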